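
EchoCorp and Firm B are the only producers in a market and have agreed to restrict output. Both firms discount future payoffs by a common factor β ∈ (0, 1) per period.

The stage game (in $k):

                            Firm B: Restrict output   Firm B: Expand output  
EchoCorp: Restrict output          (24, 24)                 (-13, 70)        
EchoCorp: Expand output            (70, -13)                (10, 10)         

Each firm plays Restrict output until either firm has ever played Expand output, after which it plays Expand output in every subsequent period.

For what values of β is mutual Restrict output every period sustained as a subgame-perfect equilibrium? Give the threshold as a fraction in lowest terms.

23/30

Under grim trigger the critical discount factor is (T−C)/(T−P) with T = 70, C = 24, P = 10.
β* = (70−24)/(70−10) = 46/60 = 23/30.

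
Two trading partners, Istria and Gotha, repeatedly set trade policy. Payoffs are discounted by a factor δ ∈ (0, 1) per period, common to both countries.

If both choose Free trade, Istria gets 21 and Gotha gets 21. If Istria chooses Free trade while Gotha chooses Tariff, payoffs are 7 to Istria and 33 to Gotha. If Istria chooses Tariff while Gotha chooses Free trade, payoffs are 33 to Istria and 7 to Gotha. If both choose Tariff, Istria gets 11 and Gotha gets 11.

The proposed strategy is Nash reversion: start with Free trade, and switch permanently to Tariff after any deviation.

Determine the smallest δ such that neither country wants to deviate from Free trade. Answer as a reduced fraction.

6/11

21/(1−δ) ≥ 33 + 11δ/(1−δ)
21 ≥ 33 − 22δ
δ ≥ 12/22 = 6/11.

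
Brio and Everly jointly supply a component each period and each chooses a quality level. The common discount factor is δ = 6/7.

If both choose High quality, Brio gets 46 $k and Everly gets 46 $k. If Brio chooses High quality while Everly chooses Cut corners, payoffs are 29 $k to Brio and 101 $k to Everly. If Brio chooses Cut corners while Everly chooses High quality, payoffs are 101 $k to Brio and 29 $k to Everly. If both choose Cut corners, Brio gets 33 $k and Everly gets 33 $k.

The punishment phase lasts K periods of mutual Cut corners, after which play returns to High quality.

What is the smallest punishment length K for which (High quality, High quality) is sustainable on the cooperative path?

8

Need Σ_{k=1}^{K} δ^k ≥ (101−46)/(46−33) = 4.2308 at δ = 6/7.
At K = 7 the sum is 3.9605 < 4.2308; at K = 8 it is 4.2519 ≥ 4.2308.
So the minimum punishment length is K = 8.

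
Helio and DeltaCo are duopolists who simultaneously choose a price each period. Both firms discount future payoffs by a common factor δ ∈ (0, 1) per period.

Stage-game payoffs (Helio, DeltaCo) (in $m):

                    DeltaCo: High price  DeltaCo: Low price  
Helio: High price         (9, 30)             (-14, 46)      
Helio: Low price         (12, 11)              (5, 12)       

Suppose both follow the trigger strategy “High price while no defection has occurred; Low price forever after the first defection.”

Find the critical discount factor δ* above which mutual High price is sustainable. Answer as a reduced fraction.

Helio's threshold: (12−9)/(12−5) = 3/7.
DeltaCo's threshold: (46−30)/(46−12) = 8/17.
3/7 < 8/17, so DeltaCo binds and δ* = 8/17.

8/17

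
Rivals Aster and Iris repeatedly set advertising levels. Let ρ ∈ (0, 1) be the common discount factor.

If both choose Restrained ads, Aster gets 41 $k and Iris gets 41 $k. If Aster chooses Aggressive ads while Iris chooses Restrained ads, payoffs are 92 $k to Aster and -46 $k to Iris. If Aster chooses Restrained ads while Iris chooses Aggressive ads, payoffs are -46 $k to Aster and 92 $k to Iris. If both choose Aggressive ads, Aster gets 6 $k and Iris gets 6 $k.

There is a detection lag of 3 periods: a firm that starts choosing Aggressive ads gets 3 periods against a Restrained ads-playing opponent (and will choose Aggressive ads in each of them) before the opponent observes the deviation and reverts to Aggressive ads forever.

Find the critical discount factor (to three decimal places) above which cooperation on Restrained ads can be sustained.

0.840

The best deviation is to choose Aggressive ads for all 3 undetected periods, earning 92 each, then 6 forever once detected.
Deviation value: 92(1−ρ^3)/(1−ρ) + 6ρ^3/(1−ρ); cooperation value: 41/(1−ρ).
IC: 41 ≥ 92(1−ρ^3) + 6ρ^3 = 92 − 86ρ^3.
So ρ^3 ≥ 51/86, giving ρ ≥ (51/86)^(1/3) ≈ 0.840.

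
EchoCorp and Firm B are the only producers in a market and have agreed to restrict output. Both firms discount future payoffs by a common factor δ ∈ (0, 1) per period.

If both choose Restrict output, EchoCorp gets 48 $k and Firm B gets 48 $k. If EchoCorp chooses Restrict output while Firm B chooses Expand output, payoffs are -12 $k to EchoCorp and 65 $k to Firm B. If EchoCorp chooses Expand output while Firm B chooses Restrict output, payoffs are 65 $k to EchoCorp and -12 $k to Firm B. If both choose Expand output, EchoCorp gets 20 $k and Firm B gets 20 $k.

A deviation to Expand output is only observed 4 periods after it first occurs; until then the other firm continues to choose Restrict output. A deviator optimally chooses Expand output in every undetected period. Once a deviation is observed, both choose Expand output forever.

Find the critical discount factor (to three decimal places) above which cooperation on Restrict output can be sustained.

0.784

Deviating for the 4 undetected periods gains 65−48 = 17 per period over cooperation, then loses 48−20 = 28 per period forever once punishment starts.
Gain: 17(1 + δ + … + δ^3); loss: 28·δ^4/(1−δ).
No profitable deviation ⇔ 17(1−δ^4) ≤ 28·δ^4, i.e. δ^4 ≥ 17/(17+28) = 17/45.
Hence δ ≥ (17/45)^(1/4) ≈ 0.784.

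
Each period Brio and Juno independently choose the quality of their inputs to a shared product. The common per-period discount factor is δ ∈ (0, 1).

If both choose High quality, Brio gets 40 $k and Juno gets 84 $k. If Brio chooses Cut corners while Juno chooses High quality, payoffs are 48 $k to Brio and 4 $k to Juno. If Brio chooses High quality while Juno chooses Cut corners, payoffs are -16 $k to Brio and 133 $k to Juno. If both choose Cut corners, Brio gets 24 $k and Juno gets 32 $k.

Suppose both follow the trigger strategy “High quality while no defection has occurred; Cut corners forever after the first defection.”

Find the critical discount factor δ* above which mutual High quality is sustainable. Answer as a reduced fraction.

Brio's threshold: (48−40)/(48−24) = 1/3.
Juno's threshold: (133−84)/(133−32) = 49/101.
1/3 < 49/101, so Juno binds and δ* = 49/101.

49/101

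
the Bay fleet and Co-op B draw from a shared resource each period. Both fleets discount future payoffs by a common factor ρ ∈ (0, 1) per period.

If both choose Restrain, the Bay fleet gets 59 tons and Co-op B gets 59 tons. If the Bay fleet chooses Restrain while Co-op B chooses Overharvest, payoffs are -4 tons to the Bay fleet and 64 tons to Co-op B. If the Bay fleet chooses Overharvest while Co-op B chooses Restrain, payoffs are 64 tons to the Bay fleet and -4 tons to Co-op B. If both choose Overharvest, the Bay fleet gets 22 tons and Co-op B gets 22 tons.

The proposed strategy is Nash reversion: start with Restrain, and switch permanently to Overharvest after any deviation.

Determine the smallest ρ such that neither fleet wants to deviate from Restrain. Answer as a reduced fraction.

5/42

One-period gain from deviating is 64 − 59 = 5. The loss is 59 − 22 = 37 in every subsequent period, with present value 37·ρ/(1−ρ).
Deviation is unprofitable when 37·ρ/(1−ρ) ≥ 5, i.e. ρ/(1−ρ) ≥ 5/37.
Equivalently ρ ≥ 5/(5+37) = 5/42.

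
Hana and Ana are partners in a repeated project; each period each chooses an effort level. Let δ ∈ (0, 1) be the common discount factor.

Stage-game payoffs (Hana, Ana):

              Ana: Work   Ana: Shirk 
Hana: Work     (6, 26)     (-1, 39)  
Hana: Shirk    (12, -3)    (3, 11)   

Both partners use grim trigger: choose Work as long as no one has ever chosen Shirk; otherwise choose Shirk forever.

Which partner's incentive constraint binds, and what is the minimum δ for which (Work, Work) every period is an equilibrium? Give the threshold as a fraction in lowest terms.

Hana's threshold: (12−6)/(12−3) = 2/3.
Ana's threshold: (39−26)/(39−11) = 13/28.
2/3 > 13/28, so Hana binds and δ* = 2/3.

Hana; δ ≥ 2/3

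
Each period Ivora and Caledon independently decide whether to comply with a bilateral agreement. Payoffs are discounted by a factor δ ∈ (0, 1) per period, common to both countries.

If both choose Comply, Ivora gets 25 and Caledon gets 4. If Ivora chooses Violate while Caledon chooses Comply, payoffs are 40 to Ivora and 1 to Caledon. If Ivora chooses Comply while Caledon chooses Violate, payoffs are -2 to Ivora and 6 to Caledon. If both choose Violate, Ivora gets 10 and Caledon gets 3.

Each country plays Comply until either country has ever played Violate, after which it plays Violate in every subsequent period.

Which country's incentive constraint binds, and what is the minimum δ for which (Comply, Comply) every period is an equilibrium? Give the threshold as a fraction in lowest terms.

Caledon; δ ≥ 2/3

For Ivora: deviation gain 40−25 = 15, per-period punishment loss 25−10 = 15. IC gives δ ≥ 15/30 = 1/2.
For Caledon: gain 2, loss 1 per period, so δ ≥ 2/3.
The tighter constraint is Caledon's, so cooperation needs δ ≥ 2/3.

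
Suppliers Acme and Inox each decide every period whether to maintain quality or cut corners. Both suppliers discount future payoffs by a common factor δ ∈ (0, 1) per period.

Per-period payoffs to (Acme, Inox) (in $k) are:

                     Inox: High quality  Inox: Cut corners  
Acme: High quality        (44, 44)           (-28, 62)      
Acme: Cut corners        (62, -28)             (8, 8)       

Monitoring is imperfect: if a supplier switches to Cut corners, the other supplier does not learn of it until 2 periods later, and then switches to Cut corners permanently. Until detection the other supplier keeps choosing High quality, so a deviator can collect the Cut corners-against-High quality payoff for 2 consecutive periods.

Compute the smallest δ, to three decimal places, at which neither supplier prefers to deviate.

0.577

A deviator earns 62 for 2 periods, then 8 forever; cooperating earns 44 forever. Multiplying the IC by (1−δ):
44 ≥ 62(1−δ^2) + 8δ^2, so 54·δ^2 ≥ 18 and δ^2 ≥ 1/3.
δ ≥ (1/3)^(1/2) ≈ 0.577.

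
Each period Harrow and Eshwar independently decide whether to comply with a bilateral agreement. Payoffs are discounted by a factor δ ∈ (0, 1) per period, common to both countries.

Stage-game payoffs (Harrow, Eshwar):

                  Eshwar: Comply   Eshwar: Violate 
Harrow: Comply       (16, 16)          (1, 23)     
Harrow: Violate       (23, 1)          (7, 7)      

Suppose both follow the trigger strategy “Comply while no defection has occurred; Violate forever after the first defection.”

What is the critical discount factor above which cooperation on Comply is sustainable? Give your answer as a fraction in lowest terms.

7/16

Under grim trigger the critical discount factor is (T−C)/(T−P) with T = 23, C = 16, P = 7.
δ* = (23−16)/(23−7) = 7/16.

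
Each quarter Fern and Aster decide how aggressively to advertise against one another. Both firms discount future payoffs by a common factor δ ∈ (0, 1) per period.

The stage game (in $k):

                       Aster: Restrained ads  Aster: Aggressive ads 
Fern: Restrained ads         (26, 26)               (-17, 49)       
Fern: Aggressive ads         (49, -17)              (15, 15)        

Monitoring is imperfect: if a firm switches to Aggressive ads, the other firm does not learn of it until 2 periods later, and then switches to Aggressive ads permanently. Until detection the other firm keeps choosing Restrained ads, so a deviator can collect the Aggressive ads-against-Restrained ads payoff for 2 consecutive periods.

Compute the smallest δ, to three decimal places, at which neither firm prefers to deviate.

0.822

Deviating for the 2 undetected periods gains 49−26 = 23 per period over cooperation, then loses 26−15 = 11 per period forever once punishment starts.
Gain: 23(1 + δ + … + δ^1); loss: 11·δ^2/(1−δ).
No profitable deviation ⇔ 23(1−δ^2) ≤ 11·δ^2, i.e. δ^2 ≥ 23/(23+11) = 23/34.
Hence δ ≥ (23/34)^(1/2) ≈ 0.822.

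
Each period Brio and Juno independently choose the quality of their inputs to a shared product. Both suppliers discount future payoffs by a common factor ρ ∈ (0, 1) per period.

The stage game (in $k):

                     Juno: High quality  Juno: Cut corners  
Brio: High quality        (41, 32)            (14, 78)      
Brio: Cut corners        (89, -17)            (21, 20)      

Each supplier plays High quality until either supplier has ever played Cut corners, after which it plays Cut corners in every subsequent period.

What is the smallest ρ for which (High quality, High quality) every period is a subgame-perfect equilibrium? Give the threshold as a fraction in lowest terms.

Brio's threshold: (89−41)/(89−21) = 12/17.
Juno's threshold: (78−32)/(78−20) = 23/29.
12/17 < 23/29, so Juno binds and ρ* = 23/29.

23/29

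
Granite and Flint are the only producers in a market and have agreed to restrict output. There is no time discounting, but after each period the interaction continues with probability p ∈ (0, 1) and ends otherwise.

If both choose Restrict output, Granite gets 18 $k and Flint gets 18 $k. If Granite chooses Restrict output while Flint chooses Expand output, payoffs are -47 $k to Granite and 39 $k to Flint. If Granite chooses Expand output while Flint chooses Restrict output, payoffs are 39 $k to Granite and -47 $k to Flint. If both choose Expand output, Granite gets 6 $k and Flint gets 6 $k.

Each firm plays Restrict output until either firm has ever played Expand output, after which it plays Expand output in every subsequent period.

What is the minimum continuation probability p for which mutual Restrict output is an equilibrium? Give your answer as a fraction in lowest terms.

7/11

Expected cooperation value is 18 + p·18 + p²·18 + … = 18/(1−p); deviation gives 39 + p·6/(1−p).
18 ≥ 39(1−p) + 6p ⇒ 33p ≥ 21 ⇒ p ≥ 21/33 = 7/11.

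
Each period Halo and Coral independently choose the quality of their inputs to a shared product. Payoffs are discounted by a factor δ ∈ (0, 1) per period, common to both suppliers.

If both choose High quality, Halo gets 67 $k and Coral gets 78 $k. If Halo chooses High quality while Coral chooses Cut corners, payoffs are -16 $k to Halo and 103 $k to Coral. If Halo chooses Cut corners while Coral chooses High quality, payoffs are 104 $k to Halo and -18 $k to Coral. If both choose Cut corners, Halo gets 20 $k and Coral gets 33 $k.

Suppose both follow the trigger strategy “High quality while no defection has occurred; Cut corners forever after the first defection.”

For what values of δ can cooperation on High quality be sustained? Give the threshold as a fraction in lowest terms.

37/84

Halo: cooperation gives 67 each period; deviation gives 104 once then 20 forever.
  67/(1−δ) ≥ 104 + 20δ/(1−δ) ⇒ δ ≥ 37/84.
Coral: cooperation gives 78 each period; deviation gives 103 once then 33 forever.
  δ ≥ 25/70 = 5/14.
Both must hold, so the binding constraint is Halo's: δ ≥ 37/84.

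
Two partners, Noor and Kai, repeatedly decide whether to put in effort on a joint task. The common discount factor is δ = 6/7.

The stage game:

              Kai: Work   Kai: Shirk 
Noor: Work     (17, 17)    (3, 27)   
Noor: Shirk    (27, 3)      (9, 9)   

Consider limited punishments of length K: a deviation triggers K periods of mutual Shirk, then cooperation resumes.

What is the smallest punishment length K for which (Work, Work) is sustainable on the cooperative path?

Need Σ_{k=1}^{K} δ^k ≥ (27−17)/(17−9) = 1.2500 at δ = 6/7.
At K = 1 the sum is 0.8571 < 1.2500; at K = 2 it is 1.5918 ≥ 1.2500.
So the minimum punishment length is K = 2.

2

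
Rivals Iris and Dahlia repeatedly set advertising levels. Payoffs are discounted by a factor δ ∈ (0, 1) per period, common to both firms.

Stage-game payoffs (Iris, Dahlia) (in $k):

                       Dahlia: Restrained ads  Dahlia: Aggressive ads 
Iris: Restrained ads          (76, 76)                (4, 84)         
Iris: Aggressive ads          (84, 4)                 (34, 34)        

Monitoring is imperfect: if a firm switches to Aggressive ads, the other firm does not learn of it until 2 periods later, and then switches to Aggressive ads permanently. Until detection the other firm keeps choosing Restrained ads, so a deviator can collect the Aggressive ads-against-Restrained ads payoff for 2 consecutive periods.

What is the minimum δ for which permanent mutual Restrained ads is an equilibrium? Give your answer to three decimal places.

The best deviation is to choose Aggressive ads for all 2 undetected periods, earning 84 each, then 34 forever once detected.
Deviation value: 84(1−δ^2)/(1−δ) + 34δ^2/(1−δ); cooperation value: 76/(1−δ).
IC: 76 ≥ 84(1−δ^2) + 34δ^2 = 84 − 50δ^2.
So δ^2 ≥ 8/50 = 4/25, giving δ ≥ (4/25)^(1/2) ≈ 0.400.

0.400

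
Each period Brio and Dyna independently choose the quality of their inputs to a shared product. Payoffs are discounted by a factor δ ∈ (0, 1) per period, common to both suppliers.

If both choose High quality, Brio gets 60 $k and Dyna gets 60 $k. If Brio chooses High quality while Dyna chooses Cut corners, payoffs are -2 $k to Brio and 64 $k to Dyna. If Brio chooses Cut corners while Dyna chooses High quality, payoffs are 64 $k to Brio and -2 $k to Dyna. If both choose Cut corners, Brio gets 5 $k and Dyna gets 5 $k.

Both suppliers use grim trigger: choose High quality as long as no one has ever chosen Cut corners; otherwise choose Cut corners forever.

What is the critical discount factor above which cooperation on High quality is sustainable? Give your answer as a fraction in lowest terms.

Under grim trigger the critical discount factor is (T−C)/(T−P) with T = 64, C = 60, P = 5.
δ* = (64−60)/(64−5) = 4/59.

4/59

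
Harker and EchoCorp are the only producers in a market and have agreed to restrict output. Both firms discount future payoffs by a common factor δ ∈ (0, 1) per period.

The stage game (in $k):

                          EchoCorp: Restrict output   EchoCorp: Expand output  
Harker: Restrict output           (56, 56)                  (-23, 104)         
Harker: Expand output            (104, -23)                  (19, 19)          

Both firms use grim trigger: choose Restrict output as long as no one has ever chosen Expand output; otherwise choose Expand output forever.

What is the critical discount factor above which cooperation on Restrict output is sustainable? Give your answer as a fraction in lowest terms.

48/85

One-period gain from deviating is 104 − 56 = 48. The loss is 56 − 19 = 37 in every subsequent period, with present value 37·δ/(1−δ).
Deviation is unprofitable when 37·δ/(1−δ) ≥ 48, i.e. δ/(1−δ) ≥ 48/37.
Equivalently δ ≥ 48/(48+37) = 48/85.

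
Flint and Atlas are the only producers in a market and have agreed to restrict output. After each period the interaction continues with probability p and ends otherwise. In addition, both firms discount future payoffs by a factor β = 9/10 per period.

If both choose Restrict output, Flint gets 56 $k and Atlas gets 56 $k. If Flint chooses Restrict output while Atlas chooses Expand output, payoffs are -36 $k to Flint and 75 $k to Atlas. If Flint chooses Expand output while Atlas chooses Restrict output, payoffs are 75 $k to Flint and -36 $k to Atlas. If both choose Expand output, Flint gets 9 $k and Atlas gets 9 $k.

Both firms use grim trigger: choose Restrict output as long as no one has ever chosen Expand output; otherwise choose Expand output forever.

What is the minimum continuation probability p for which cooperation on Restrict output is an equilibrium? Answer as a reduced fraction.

95/297

Expected continuation weight on next period's payoff is β·p = 9/10·p, which plays the role of the discount factor.
Cooperation requires 9/10·p ≥ (75−56)/(75−9) = 19/66, hence p ≥ 95/297.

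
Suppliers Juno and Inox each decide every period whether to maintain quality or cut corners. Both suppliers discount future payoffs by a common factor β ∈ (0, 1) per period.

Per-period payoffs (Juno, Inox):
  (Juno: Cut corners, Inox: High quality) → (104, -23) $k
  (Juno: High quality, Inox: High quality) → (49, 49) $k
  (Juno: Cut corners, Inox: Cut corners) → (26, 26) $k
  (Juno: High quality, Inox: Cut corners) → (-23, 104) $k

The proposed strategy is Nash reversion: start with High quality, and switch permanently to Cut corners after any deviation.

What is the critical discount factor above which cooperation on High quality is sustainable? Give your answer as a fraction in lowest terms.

55/78

One-period gain from deviating is 104 − 49 = 55. The loss is 49 − 26 = 23 in every subsequent period, with present value 23·β/(1−β).
Deviation is unprofitable when 23·β/(1−β) ≥ 55, i.e. β/(1−β) ≥ 55/23.
Equivalently β ≥ 55/(55+23) = 55/78.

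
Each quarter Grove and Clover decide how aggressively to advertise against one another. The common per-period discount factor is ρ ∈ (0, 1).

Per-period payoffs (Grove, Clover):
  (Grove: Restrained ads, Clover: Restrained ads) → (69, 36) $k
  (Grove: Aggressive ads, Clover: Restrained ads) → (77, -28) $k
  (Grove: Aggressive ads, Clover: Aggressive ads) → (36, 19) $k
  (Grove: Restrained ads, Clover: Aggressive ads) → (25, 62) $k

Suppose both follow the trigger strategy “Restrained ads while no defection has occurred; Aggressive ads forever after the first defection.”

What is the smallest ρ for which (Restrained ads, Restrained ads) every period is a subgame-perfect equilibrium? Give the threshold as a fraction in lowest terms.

Grove: cooperation gives 69 each period; deviation gives 77 once then 36 forever.
  69/(1−ρ) ≥ 77 + 36ρ/(1−ρ) ⇒ ρ ≥ 8/41.
Clover: cooperation gives 36 each period; deviation gives 62 once then 19 forever.
  ρ ≥ 26/43.
Both must hold, so the binding constraint is Clover's: ρ ≥ 26/43.

26/43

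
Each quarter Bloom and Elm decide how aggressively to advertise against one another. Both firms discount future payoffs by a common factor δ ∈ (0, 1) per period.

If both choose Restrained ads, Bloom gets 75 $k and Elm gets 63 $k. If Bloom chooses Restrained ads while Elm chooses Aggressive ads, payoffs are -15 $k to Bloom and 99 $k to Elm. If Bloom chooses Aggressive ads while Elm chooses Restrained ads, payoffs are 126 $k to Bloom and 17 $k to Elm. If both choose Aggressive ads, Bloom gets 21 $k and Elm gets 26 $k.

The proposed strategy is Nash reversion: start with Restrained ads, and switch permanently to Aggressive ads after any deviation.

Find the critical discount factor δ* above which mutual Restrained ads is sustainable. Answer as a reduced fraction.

Bloom's threshold: (126−75)/(126−21) = 17/35.
Elm's threshold: (99−63)/(99−26) = 36/73.
17/35 < 36/73, so Elm binds and δ* = 36/73.

36/73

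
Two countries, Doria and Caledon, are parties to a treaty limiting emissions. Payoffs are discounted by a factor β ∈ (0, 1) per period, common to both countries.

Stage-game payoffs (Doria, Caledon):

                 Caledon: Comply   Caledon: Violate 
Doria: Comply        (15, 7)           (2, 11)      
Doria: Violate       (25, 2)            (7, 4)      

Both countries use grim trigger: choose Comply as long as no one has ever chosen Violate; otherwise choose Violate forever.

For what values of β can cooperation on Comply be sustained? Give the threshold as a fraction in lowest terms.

For Doria: deviation gain 25−15 = 10, per-period punishment loss 15−7 = 8. IC gives β ≥ 10/18 = 5/9.
For Caledon: gain 4, loss 3 per period, so β ≥ 4/7.
The tighter constraint is Caledon's, so cooperation needs β ≥ 4/7.

4/7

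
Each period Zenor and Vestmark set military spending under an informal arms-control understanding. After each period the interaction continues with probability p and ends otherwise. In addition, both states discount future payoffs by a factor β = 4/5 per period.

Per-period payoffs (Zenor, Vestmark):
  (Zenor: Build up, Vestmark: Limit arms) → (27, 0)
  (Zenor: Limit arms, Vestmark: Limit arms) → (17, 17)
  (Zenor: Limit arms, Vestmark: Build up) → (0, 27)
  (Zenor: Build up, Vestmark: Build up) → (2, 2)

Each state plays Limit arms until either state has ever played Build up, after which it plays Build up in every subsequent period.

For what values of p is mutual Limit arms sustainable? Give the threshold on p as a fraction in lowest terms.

Expected continuation weight on next period's payoff is β·p = 4/5·p, which plays the role of the discount factor.
Cooperation requires 4/5·p ≥ (27−17)/(27−2) = 2/5, hence p ≥ 1/2.

1/2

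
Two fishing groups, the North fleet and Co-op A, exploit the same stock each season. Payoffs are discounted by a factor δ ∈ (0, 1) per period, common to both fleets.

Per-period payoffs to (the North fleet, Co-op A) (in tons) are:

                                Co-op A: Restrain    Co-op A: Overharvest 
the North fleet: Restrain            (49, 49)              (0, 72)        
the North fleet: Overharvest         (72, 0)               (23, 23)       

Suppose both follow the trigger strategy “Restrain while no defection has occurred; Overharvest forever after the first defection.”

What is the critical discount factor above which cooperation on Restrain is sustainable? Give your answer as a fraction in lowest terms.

Cooperation forever yields 49 each period: 49/(1−δ).
Deviating yields 72 once, then 23 forever: 72 + 23δ/(1−δ).
No profitable deviation requires 49/(1−δ) ≥ 72 + 23δ/(1−δ).
Multiplying by (1−δ): 49 ≥ 72(1−δ) + 23δ = 72 − 49δ.
So 49δ ≥ 23, i.e. δ ≥ 23/49.

23/49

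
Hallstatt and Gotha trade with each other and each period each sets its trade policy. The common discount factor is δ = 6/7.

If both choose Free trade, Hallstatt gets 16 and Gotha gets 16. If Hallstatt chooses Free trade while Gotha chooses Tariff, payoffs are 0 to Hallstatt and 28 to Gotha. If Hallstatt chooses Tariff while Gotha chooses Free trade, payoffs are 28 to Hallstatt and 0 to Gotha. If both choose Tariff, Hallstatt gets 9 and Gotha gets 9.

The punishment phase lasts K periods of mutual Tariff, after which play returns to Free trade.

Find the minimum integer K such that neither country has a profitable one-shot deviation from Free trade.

IC: δ(1−δ^K)/(1−δ) ≥ (28−16)/(16−9) = 12/7.
With δ = 6/7: need 1 − δ^K ≥ 12/7·(1−6/7)/(6/7), i.e. δ^K ≤ 0.7143.
Since (6/7)^2 = 0.7347 and (6/7)^3 = 0.6297, the smallest such K is 3.

3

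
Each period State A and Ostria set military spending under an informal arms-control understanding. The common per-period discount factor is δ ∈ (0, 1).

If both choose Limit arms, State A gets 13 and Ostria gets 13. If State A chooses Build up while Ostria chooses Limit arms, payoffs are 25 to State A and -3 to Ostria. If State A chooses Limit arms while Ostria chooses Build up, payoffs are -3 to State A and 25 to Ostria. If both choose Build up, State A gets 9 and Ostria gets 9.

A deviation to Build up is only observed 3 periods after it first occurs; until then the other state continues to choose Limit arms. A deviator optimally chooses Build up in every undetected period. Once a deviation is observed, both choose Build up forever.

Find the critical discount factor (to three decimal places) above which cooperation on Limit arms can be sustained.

0.909

The best deviation is to choose Build up for all 3 undetected periods, earning 25 each, then 9 forever once detected.
Deviation value: 25(1−δ^3)/(1−δ) + 9δ^3/(1−δ); cooperation value: 13/(1−δ).
IC: 13 ≥ 25(1−δ^3) + 9δ^3 = 25 − 16δ^3.
So δ^3 ≥ 12/16 = 3/4, giving δ ≥ (3/4)^(1/3) ≈ 0.909.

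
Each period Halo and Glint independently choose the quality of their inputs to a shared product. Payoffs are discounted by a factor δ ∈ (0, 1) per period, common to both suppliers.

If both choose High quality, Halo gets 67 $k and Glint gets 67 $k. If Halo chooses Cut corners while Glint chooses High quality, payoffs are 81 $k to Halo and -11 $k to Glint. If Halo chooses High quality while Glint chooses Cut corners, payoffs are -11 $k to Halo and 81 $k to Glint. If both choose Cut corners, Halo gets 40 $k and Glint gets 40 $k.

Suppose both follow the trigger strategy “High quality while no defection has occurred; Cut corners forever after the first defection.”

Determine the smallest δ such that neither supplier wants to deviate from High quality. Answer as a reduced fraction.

14/41

One-period gain from deviating is 81 − 67 = 14. The loss is 67 − 40 = 27 in every subsequent period, with present value 27·δ/(1−δ).
Deviation is unprofitable when 27·δ/(1−δ) ≥ 14, i.e. δ/(1−δ) ≥ 14/27.
Equivalently δ ≥ 14/(14+27) = 14/41.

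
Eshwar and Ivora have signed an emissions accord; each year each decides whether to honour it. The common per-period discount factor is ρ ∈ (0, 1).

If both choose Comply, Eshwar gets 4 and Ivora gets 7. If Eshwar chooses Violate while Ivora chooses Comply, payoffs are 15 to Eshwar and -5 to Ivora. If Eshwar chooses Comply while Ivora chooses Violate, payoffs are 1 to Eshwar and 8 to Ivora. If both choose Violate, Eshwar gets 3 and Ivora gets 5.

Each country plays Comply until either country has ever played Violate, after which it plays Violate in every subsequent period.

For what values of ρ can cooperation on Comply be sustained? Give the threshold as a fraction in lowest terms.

11/12

Eshwar's threshold: (15−4)/(15−3) = 11/12.
Ivora's threshold: (8−7)/(8−5) = 1/3.
11/12 > 1/3, so Eshwar binds and ρ* = 11/12.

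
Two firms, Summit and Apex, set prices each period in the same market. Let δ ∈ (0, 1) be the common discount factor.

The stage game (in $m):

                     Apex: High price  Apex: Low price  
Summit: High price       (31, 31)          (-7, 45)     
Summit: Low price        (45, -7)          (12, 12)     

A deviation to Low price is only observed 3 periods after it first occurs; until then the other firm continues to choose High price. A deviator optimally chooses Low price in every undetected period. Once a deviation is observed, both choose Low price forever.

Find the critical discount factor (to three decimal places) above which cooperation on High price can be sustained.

0.751

The best deviation is to choose Low price for all 3 undetected periods, earning 45 each, then 12 forever once detected.
Deviation value: 45(1−δ^3)/(1−δ) + 12δ^3/(1−δ); cooperation value: 31/(1−δ).
IC: 31 ≥ 45(1−δ^3) + 12δ^3 = 45 − 33δ^3.
So δ^3 ≥ 14/33, giving δ ≥ (14/33)^(1/3) ≈ 0.751.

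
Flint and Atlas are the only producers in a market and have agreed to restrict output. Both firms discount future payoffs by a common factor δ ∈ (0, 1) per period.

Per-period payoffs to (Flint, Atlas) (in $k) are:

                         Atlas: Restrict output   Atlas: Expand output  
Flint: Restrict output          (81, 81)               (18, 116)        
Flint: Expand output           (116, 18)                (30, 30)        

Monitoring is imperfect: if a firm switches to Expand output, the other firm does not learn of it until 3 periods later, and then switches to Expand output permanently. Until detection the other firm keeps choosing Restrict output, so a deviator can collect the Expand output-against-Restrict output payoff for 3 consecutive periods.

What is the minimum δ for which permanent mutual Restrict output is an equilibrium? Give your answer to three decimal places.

Deviating for the 3 undetected periods gains 116−81 = 35 per period over cooperation, then loses 81−30 = 51 per period forever once punishment starts.
Gain: 35(1 + δ + … + δ^2); loss: 51·δ^3/(1−δ).
No profitable deviation ⇔ 35(1−δ^3) ≤ 51·δ^3, i.e. δ^3 ≥ 35/(35+51) = 35/86.
Hence δ ≥ (35/86)^(1/3) ≈ 0.741.

0.741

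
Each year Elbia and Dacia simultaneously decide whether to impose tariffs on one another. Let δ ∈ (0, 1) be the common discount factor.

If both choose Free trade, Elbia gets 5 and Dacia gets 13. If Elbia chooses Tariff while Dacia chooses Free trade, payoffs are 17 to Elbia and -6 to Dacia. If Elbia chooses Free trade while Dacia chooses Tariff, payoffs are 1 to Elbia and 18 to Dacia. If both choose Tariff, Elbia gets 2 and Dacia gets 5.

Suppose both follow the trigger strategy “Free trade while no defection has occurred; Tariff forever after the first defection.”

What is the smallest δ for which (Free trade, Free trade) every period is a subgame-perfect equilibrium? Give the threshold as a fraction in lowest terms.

4/5

Elbia's threshold: (17−5)/(17−2) = 4/5.
Dacia's threshold: (18−13)/(18−5) = 5/13.
4/5 > 5/13, so Elbia binds and δ* = 4/5.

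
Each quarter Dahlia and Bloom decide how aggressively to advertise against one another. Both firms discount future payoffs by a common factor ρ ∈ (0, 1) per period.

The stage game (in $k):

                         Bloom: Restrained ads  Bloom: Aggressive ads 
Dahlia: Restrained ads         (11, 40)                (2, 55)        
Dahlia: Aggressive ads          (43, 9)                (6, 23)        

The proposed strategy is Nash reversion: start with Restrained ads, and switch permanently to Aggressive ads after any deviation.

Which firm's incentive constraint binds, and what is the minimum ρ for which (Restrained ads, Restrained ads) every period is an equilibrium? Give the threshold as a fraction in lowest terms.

Dahlia's threshold: (43−11)/(43−6) = 32/37.
Bloom's threshold: (55−40)/(55−23) = 15/32.
32/37 > 15/32, so Dahlia binds and ρ* = 32/37.

Dahlia; ρ ≥ 32/37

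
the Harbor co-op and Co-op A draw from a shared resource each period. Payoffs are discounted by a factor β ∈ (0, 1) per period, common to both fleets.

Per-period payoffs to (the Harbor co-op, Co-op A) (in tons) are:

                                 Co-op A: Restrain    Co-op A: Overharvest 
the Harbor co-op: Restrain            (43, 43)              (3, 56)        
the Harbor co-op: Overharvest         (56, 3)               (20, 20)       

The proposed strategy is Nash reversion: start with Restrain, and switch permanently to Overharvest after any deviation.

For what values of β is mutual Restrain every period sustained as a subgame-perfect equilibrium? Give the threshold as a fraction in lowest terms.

43/(1−β) ≥ 56 + 20β/(1−β)
43 ≥ 56 − 36β
β ≥ 13/36.

13/36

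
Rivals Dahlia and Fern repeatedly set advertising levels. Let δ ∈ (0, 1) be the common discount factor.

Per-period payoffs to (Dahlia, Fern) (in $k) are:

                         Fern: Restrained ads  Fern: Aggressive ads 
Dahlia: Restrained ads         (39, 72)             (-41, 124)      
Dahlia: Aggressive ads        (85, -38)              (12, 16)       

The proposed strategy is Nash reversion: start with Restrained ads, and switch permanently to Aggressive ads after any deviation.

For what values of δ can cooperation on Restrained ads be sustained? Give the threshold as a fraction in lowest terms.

46/73

Dahlia: cooperation gives 39 each period; deviation gives 85 once then 12 forever.
  39/(1−δ) ≥ 85 + 12δ/(1−δ) ⇒ δ ≥ 46/73.
Fern: cooperation gives 72 each period; deviation gives 124 once then 16 forever.
  δ ≥ 52/108 = 13/27.
Both must hold, so the binding constraint is Dahlia's: δ ≥ 46/73.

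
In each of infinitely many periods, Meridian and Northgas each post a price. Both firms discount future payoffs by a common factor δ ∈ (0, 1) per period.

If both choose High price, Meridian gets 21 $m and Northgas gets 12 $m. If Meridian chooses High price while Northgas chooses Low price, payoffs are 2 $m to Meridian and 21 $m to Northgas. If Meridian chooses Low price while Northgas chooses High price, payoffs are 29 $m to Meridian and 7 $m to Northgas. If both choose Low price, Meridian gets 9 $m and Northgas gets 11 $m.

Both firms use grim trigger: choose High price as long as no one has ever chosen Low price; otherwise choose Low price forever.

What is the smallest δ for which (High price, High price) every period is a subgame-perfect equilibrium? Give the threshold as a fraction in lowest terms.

For Meridian: deviation gain 29−21 = 8, per-period punishment loss 21−9 = 12. IC gives δ ≥ 8/20 = 2/5.
For Northgas: gain 9, loss 1 per period, so δ ≥ 9/10.
The tighter constraint is Northgas's, so cooperation needs δ ≥ 9/10.

9/10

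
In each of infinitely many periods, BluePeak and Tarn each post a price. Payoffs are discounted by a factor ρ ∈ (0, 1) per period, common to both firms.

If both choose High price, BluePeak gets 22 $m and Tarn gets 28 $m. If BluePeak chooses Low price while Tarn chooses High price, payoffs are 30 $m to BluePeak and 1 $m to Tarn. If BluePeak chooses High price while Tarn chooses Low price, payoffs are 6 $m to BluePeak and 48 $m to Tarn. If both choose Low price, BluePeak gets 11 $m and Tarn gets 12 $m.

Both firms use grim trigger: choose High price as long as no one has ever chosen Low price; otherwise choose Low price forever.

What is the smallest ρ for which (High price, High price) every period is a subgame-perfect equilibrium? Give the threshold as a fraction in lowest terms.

BluePeak: cooperation gives 22 each period; deviation gives 30 once then 11 forever.
  22/(1−ρ) ≥ 30 + 11ρ/(1−ρ) ⇒ ρ ≥ 8/19.
Tarn: cooperation gives 28 each period; deviation gives 48 once then 12 forever.
  ρ ≥ 20/36 = 5/9.
Both must hold, so the binding constraint is Tarn's: ρ ≥ 5/9.

5/9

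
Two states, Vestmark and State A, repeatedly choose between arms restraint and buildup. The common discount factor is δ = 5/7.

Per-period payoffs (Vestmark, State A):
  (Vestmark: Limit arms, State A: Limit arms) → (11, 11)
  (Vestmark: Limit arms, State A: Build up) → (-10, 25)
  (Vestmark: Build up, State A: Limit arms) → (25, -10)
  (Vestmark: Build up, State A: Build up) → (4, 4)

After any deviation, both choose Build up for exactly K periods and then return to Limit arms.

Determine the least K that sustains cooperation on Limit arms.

No profitable deviation requires (11−4)(δ+…+δ^K) ≥ 25−11, i.e. δ+…+δ^K ≥ 2 ≈ 2.0000.
With δ = 5/7, the partial sums are K=1: 0.7143, K=2: 1.2245, K=3: 1.5889, K=4: 1.8492, K=5: 2.0352.
K = 5 is the first length at which the sum reaches 2.0000.

5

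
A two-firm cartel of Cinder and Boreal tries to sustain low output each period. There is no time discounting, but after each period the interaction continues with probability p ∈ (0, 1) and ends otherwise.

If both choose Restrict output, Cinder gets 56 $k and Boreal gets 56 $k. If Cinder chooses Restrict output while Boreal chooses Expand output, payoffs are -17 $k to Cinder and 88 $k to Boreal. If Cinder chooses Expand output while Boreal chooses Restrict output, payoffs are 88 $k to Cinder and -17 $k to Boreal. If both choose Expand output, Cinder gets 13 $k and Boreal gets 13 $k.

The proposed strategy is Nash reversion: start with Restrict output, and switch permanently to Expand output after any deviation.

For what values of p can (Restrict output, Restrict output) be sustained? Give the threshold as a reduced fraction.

32/75

With no time discounting, the continuation probability p plays the role of the discount factor.
Grim-trigger IC: 56/(1−p) ≥ 88 + 13p/(1−p) ⇒ p ≥ (88−56)/(88−13) = 32/75.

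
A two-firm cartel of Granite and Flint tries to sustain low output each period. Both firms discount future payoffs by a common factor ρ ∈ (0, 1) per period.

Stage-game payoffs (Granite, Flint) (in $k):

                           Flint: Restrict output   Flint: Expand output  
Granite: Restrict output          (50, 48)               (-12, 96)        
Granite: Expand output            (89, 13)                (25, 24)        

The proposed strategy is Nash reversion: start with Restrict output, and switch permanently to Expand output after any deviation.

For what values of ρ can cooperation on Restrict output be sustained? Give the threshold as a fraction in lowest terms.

Granite: cooperation gives 50 each period; deviation gives 89 once then 25 forever.
  50/(1−ρ) ≥ 89 + 25ρ/(1−ρ) ⇒ ρ ≥ 39/64.
Flint: cooperation gives 48 each period; deviation gives 96 once then 24 forever.
  ρ ≥ 48/72 = 2/3.
Both must hold, so the binding constraint is Flint's: ρ ≥ 2/3.

2/3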